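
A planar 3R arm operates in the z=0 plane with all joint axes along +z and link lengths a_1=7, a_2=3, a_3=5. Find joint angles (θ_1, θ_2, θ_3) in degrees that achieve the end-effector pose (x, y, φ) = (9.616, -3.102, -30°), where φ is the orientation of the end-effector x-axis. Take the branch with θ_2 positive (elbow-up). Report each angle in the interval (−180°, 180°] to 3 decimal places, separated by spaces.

wrist centre = target − a_3·(cos φ, sin φ) = (5.2859, -0.6020)
cos θ_2 = (28.3029−7²−3²)/(2·7·3) = -0.7071; θ_2 = 134.9974° (elbow-up)
β = atan2(-0.6020,5.2859) = -6.4973°; ψ = atan2(2.1214,4.8788) = 23.5006°
θ_1 = β − ψ = -29.9980°
θ_3 = φ − θ_1 − θ_2 = -134.9994° (wrapped to (-180°,180°])

-29.998 134.997 -134.999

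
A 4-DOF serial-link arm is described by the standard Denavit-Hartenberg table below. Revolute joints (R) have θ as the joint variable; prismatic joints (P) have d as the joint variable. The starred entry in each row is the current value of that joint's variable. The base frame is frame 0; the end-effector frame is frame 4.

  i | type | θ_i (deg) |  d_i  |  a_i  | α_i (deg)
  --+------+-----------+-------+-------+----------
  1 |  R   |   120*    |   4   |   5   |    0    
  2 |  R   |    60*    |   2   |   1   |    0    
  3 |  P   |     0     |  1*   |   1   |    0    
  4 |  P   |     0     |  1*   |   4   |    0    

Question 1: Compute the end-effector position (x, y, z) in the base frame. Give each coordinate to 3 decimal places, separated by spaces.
after link 1: o_1 = (-2.5000, 4.3301, 4.0000)
after link 2: o_2 = (-3.5000, 4.3301, 6.0000)
after link 3: o_3 = (-4.5000, 4.3301, 7.0000)
after link 4: o_4 = (-8.5000, 4.3301, 8.0000)

-8.500 4.330 8.000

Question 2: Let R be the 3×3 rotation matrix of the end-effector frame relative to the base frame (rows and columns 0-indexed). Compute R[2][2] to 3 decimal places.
End-effector z-axis (col 2 of R) = (0.0000,0.0000,1.0000)
R[2][2] = 1.0000

1.000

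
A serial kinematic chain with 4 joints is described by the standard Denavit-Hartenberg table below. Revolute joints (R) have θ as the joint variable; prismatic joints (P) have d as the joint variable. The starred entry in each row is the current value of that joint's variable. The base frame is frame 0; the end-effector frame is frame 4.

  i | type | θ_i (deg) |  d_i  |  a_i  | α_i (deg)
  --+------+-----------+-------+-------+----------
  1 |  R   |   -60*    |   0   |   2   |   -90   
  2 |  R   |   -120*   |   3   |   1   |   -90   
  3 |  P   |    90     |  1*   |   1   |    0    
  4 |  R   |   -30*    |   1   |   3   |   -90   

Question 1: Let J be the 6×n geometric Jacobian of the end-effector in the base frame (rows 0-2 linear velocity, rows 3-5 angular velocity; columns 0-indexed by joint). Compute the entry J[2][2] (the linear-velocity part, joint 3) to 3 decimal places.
prismatic axis z_2 = (0.4330,-0.7500,0.5000)
J_v[:, 2] = z_2; J_ω[:, 2] = (0,0,0)
entry J[2][2] = 0.5000

0.500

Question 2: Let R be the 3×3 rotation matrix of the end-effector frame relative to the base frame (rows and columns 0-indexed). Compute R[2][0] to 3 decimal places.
End-effector x-axis (col 0 of R) = (-0.8750,-0.2165,0.4330)
R[2][0] = 0.4330

0.433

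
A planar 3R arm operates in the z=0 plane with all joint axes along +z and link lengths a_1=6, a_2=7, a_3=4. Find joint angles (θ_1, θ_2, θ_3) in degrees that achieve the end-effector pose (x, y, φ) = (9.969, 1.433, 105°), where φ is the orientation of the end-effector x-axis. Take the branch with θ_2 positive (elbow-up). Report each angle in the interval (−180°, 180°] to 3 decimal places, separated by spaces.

wrist centre = target − a_3·(cos φ, sin φ) = (11.0043, -2.4307)
cos θ_2 = (127.0024−6²−7²)/(2·6·7) = 0.5000; θ_2 = 59.9981° (elbow-up)
β = atan2(-2.4307,11.0043) = -12.4559°; ψ = atan2(6.0621,9.5002) = 32.5419°
θ_1 = β − ψ = -44.9978°
θ_3 = φ − θ_1 − θ_2 = 89.9997° (wrapped to (-180°,180°])

-44.998 59.998 90.000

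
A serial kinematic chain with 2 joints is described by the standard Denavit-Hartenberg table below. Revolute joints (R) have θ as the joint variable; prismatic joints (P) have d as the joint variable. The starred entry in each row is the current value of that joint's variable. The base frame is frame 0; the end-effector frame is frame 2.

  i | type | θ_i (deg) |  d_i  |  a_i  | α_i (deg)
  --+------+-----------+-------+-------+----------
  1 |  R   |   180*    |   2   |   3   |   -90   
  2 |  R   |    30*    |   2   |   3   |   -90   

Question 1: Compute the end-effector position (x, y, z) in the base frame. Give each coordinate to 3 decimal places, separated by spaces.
-5.598 -2.000 0.500

after link 1: o_1 = (-3.0000, 0.0000, 2.0000)
after link 2: o_2 = (-5.5981, -2.0000, 0.5000)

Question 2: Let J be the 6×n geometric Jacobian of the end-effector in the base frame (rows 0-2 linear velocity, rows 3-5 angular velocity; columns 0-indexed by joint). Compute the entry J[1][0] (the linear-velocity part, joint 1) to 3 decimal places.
axis z_0 = ẑ; lever o_n−o_0 = (-5.5981,-2.0000,0.5000)
cross product → J_v[:, 0] = (2.0000,-5.5981,0.0000)
J_ω[:, 0] = z_0
entry J[1][0] = -5.5981

-5.598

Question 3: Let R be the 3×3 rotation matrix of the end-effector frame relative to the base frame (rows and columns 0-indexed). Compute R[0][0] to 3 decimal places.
End-effector x-axis (col 0 of R) = (-0.8660,0.0000,-0.5000)
R[0][0] = -0.8660

-0.866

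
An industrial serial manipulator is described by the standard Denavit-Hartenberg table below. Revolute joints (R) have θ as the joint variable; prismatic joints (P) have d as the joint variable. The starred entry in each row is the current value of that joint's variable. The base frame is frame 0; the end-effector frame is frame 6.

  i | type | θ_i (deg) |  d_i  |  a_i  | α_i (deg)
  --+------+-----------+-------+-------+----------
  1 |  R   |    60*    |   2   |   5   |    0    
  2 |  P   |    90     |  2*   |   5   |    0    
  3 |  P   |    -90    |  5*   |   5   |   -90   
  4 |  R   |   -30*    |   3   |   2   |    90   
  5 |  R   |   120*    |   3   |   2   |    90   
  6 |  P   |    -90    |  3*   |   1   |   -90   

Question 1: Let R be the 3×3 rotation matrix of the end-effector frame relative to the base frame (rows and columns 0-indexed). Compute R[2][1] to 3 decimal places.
-0.433

End-effector y-axis (col 1 of R) = (0.0580,-0.8995,-0.4330)
R[2][1] = -0.4330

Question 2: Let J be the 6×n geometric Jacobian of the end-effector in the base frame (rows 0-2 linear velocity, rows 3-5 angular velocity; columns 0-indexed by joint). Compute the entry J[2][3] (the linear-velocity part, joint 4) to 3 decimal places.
axis z_3 = (-0.8660,0.5000,0.0000); lever o_n−o_3 = (-4.3391,4.9486,3.5311)
cross product → J_v[:, 3] = (1.7655,3.0580,-2.1160)
J_ω[:, 3] = z_3
entry J[2][3] = -2.1160

-2.116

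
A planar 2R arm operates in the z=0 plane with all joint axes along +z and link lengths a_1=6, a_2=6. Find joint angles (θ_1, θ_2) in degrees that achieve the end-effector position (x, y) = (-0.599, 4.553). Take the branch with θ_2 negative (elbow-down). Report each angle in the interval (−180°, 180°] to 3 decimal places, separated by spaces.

cos θ_2 = (21.0886−6²−6²)/(2·6·6) = -0.7071; θ_2 = -134.9997° (elbow-down)
β = atan2(4.5530,-0.5990) = 97.4949°; ψ = atan2(-4.2427,1.7574) = -67.4998°
θ_1 = β − ψ = 164.9947°

164.995 -135.000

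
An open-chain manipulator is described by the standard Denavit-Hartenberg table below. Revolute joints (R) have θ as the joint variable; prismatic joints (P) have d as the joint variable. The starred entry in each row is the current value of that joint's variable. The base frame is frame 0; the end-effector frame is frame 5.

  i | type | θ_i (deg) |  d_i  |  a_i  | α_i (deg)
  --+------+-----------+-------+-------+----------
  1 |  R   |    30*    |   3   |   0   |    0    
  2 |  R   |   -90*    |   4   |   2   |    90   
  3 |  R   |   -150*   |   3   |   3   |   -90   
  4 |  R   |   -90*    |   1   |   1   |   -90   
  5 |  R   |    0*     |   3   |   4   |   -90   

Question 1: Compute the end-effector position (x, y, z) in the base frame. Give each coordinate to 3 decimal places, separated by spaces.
after link 1: o_1 = (0.0000, 0.0000, 3.0000)
after link 2: o_2 = (1.0000, -1.7321, 7.0000)
after link 3: o_3 = (-2.8971, -0.9821, 5.5000)
after link 4: o_4 = (-3.5131, -1.9151, 4.6340)
after link 5: o_5 = (-8.2763, -1.6651, 3.1340)

-8.276 -1.665 3.134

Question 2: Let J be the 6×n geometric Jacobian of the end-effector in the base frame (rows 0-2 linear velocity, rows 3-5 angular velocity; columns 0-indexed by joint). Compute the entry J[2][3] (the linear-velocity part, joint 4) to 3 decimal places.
-2.500

axis z_3 = (0.2500,-0.4330,-0.8660); lever o_n−o_3 = (-5.3792,-0.6830,-2.3660)
cross product → J_v[:, 3] = (0.4330,5.2500,-2.5000)
J_ω[:, 3] = z_3
entry J[2][3] = -2.5000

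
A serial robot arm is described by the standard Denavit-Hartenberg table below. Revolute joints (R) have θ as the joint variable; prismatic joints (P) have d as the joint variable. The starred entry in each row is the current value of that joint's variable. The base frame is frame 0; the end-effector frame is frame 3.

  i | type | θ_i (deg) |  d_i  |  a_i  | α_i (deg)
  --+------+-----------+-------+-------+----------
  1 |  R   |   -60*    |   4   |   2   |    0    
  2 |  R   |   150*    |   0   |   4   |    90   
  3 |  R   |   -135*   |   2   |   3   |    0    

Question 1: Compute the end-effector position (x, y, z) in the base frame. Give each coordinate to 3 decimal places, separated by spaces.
after link 1: o_1 = (1.0000, -1.7321, 4.0000)
after link 2: o_2 = (1.0000, 2.2679, 4.0000)
after link 3: o_3 = (3.0000, 0.1466, 1.8787)

3.000 0.147 1.879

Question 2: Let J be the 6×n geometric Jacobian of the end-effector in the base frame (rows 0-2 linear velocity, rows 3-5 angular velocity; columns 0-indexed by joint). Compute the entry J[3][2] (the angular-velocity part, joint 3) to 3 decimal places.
1.000

axis z_2 = (1.0000,0.0000,0.0000); lever o_n−o_2 = (2.0000,-2.1213,-2.1213)
cross product → J_v[:, 2] = (-0.0000,2.1213,-2.1213)
J_ω[:, 2] = z_2
entry J[3][2] = 1.0000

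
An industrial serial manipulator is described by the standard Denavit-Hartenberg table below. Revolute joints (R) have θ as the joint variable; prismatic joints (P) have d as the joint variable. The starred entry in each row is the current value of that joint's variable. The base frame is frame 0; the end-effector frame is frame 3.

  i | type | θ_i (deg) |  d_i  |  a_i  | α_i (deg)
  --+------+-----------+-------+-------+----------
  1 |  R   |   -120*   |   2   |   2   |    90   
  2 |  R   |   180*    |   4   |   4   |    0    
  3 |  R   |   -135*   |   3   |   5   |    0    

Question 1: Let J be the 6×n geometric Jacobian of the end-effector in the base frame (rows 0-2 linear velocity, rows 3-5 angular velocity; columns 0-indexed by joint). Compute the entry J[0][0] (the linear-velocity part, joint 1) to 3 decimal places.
axis z_0 = ẑ; lever o_n−o_0 = (-6.8299,2.1702,5.5355)
cross product → J_v[:, 0] = (-2.1702,-6.8299,0.0000)
J_ω[:, 0] = z_0
entry J[0][0] = -2.1702

-2.170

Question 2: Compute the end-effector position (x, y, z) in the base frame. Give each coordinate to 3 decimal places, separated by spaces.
-6.830 2.170 5.536

after link 1: o_1 = (-1.0000, -1.7321, 2.0000)
after link 2: o_2 = (-2.4641, 3.7321, 2.0000)
after link 3: o_3 = (-6.8299, 2.1702, 5.5355)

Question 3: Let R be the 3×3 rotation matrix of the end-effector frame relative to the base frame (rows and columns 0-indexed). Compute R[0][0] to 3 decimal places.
-0.354

End-effector x-axis (col 0 of R) = (-0.3536,-0.6124,0.7071)
R[0][0] = -0.3536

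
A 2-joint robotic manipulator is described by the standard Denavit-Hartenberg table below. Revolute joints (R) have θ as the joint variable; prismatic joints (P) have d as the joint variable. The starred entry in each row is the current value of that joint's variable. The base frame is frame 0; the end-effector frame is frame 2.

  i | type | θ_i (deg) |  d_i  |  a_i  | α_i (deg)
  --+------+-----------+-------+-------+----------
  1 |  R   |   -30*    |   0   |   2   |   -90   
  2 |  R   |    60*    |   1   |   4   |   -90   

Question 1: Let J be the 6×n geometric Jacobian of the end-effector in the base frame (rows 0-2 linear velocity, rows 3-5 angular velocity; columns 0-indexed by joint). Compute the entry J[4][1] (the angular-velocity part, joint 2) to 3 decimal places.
axis z_1 = (0.5000,0.8660,0.0000); lever o_n−o_1 = (2.2321,-0.1340,-3.4641)
cross product → J_v[:, 1] = (-3.0000,1.7321,-2.0000)
J_ω[:, 1] = z_1
entry J[4][1] = 0.8660

0.866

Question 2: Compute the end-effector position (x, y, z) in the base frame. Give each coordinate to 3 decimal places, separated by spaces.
3.964 -1.134 -3.464

after link 1: o_1 = (1.7321, -1.0000, 0.0000)
after link 2: o_2 = (3.9641, -1.1340, -3.4641)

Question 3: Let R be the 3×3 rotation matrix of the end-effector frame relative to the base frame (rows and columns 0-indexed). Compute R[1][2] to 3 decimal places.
0.433

End-effector z-axis (col 2 of R) = (-0.7500,0.4330,-0.5000)
R[1][2] = 0.4330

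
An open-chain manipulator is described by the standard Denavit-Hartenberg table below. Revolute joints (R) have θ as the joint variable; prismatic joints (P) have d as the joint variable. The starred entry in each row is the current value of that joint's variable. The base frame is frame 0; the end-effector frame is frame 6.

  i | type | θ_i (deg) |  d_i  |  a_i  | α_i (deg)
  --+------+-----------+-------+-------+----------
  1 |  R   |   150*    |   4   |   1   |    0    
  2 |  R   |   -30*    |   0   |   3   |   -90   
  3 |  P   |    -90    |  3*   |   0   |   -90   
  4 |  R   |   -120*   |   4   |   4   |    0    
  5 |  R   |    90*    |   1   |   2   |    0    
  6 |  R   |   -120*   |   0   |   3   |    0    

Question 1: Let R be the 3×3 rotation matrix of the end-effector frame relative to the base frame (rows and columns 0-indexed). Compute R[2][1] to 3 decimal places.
0.500

End-effector y-axis (col 1 of R) = (-0.7500,-0.4330,0.5000)
R[2][1] = 0.5000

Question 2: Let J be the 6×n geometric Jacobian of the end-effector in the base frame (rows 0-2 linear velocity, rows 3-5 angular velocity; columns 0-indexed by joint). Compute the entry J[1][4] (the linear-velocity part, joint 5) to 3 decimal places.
-0.433

axis z_4 = (-0.5000,0.8660,-0.0000); lever o_n−o_4 = (-2.6651,-0.3840,-0.8660)
cross product → J_v[:, 4] = (-0.7500,-0.4330,2.5000)
J_ω[:, 4] = z_4
entry J[1][4] = -0.4330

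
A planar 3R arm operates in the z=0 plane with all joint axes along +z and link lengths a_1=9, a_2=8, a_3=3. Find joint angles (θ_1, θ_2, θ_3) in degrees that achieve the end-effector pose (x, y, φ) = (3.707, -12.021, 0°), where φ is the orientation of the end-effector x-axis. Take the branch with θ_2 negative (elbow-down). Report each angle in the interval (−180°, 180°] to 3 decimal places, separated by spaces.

-45.001 -89.998 135.000

wrist centre = target − a_3·(cos φ, sin φ) = (0.7070, -12.0210)
cos θ_2 = (145.0043−9²−8²)/(2·9·8) = 0.0000; θ_2 = -89.9983° (elbow-down)
β = atan2(-12.0210,0.7070) = -86.6341°; ψ = atan2(-8.0000,9.0002) = -41.6328°
θ_1 = β − ψ = -45.0013°
θ_3 = φ − θ_1 − θ_2 = 134.9996° (wrapped to (-180°,180°])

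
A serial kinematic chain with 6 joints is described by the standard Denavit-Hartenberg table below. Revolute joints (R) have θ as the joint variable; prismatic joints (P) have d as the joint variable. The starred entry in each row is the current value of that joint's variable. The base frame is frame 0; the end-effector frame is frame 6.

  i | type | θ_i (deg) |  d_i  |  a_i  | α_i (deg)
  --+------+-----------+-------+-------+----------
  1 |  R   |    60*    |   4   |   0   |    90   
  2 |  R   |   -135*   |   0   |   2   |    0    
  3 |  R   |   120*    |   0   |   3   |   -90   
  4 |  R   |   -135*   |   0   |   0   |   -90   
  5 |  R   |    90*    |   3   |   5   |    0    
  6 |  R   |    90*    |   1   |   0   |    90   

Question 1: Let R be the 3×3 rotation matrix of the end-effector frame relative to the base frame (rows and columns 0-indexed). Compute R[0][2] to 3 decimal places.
End-effector z-axis (col 2 of R) = (-0.1294,-0.2241,-0.9659)
R[0][2] = -0.1294

-0.129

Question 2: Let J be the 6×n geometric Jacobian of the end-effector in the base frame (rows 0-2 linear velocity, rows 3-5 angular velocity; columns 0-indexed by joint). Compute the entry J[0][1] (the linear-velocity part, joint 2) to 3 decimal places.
axis z_1 = (0.8660,-0.5000,0.0000); lever o_n−o_1 = (3.9102,1.1159,-7.7524)
cross product → J_v[:, 1] = (3.8762,6.7137,2.9215)
J_ω[:, 1] = z_1
entry J[0][1] = 3.8762

3.876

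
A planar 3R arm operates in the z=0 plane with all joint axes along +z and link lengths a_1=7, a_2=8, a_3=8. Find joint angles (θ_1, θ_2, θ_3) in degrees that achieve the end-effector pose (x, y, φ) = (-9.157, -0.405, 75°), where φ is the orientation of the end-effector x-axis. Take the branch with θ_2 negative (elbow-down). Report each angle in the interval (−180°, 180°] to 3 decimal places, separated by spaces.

-120.001 -45.001 -119.998

wrist centre = target − a_3·(cos φ, sin φ) = (-11.2276, -8.1324)
cos θ_2 = (192.1940−7²−8²)/(2·7·8) = 0.7071; θ_2 = -45.0014° (elbow-down)
β = atan2(-8.1324,-11.2276) = -144.0832°; ψ = atan2(-5.6570,12.6567) = -24.0826°
θ_1 = β − ψ = -120.0007°
θ_3 = φ − θ_1 − θ_2 = -119.9979° (wrapped to (-180°,180°])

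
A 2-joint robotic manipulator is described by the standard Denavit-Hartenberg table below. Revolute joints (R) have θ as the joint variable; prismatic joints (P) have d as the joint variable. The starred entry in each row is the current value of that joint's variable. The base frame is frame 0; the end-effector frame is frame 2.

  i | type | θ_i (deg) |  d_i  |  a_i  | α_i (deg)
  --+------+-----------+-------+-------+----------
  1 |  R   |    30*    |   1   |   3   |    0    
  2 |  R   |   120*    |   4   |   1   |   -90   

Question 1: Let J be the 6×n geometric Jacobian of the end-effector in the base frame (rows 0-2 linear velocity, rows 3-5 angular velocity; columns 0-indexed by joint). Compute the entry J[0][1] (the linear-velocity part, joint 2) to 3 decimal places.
-0.500

axis z_1 = (0.0000,0.0000,1.0000); lever o_n−o_1 = (-0.8660,0.5000,4.0000)
cross product → J_v[:, 1] = (-0.5000,-0.8660,0.0000)
J_ω[:, 1] = z_1
entry J[0][1] = -0.5000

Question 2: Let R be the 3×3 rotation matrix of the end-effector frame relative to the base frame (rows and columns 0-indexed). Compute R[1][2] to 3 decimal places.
-0.866

End-effector z-axis (col 2 of R) = (-0.5000,-0.8660,0.0000)
R[1][2] = -0.8660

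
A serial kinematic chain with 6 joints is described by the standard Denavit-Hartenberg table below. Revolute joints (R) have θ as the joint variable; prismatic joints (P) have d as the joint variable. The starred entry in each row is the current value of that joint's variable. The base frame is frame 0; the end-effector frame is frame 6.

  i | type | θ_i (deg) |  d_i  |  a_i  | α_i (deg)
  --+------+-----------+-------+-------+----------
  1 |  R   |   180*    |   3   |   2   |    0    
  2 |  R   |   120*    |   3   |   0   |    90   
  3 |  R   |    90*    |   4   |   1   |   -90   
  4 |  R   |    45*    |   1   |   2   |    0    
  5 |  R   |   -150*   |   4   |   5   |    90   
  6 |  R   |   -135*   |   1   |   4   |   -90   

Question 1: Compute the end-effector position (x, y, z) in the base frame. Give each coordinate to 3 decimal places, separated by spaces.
after link 1: o_1 = (-2.0000, 0.0000, 3.0000)
after link 2: o_2 = (-2.0000, 0.0000, 6.0000)
after link 3: o_3 = (-5.4641, -2.0000, 7.0000)
after link 4: o_4 = (-4.7394, -0.4269, 8.4142)
after link 5: o_5 = (-10.9219, 0.6224, 7.1201)
after link 6: o_6 = (-6.9176, -0.3316, 6.8862)

-6.918 -0.332 6.886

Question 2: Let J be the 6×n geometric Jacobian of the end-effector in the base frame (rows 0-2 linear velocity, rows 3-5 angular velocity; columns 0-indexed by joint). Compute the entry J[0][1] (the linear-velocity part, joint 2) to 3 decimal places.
axis z_1 = (0.0000,0.0000,1.0000); lever o_n−o_1 = (-4.9176,-0.3316,3.8862)
cross product → J_v[:, 1] = (0.3316,-4.9176,0.0000)
J_ω[:, 1] = z_1
entry J[0][1] = 0.3316

0.332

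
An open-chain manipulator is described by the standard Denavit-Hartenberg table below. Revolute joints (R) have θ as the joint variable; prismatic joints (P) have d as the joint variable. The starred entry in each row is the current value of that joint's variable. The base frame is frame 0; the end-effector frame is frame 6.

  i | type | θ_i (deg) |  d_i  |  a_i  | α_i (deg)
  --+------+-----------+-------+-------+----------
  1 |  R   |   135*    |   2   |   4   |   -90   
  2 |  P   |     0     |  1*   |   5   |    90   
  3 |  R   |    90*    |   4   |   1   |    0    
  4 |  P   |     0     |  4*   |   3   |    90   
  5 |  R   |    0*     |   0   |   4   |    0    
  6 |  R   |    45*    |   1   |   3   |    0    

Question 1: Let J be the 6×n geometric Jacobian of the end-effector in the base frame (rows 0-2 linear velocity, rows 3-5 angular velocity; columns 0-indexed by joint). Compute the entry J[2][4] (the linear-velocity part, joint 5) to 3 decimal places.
6.121

axis z_4 = (-0.7071,0.7071,0.0000); lever o_n−o_4 = (-5.0355,-3.6213,2.1213)
cross product → J_v[:, 4] = (1.5000,1.5000,6.1213)
J_ω[:, 4] = z_4
entry J[2][4] = 6.1213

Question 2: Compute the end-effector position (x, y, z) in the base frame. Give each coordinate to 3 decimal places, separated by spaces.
-14.935 -0.793 12.121

after link 1: o_1 = (-2.8284, 2.8284, 2.0000)
after link 2: o_2 = (-7.0711, 5.6569, 2.0000)
after link 3: o_3 = (-7.7782, 4.9497, 6.0000)
after link 4: o_4 = (-9.8995, 2.8284, 10.0000)
after link 5: o_5 = (-12.7279, 0.0000, 10.0000)
after link 6: o_6 = (-14.9350, -0.7929, 12.1213)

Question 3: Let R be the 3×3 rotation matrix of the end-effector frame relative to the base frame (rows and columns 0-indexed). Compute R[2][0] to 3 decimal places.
End-effector x-axis (col 0 of R) = (-0.5000,-0.5000,0.7071)
R[2][0] = 0.7071

0.707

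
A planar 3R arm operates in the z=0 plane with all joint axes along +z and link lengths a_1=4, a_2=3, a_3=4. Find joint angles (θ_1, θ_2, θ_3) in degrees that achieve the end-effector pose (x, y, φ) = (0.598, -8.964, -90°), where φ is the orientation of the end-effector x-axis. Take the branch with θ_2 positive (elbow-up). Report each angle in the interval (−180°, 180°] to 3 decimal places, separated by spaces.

wrist centre = target − a_3·(cos φ, sin φ) = (0.5980, -4.9640)
cos θ_2 = (24.9989−4²−3²)/(2·4·3) = -0.0000; θ_2 = 90.0026° (elbow-up)
β = atan2(-4.9640,0.5980) = -83.1308°; ψ = atan2(3.0000,3.9999) = 36.8708°
θ_1 = β − ψ = -120.0017°
θ_3 = φ − θ_1 − θ_2 = -60.0010° (wrapped to (-180°,180°])

-120.002 90.003 -60.001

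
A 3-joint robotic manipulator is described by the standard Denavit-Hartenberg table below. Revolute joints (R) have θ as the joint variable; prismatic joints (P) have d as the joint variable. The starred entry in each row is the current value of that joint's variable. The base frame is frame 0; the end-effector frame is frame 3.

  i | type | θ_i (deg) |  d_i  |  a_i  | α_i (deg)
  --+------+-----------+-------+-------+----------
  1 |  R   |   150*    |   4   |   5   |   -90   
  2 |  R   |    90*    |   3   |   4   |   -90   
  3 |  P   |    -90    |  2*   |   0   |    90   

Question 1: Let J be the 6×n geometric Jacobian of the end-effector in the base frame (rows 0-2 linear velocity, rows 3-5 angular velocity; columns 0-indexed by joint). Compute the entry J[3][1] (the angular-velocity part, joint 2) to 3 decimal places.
axis z_1 = (-0.5000,-0.8660,0.0000); lever o_n−o_1 = (0.2321,-3.5981,-4.0000)
cross product → J_v[:, 1] = (3.4641,-2.0000,2.0000)
J_ω[:, 1] = z_1
entry J[3][1] = -0.5000

-0.500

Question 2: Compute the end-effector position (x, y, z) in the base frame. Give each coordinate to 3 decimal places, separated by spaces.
-4.098 -1.098 0.000

after link 1: o_1 = (-4.3301, 2.5000, 4.0000)
after link 2: o_2 = (-5.8301, -0.0981, 0.0000)
after link 3: o_3 = (-4.0981, -1.0981, 0.0000)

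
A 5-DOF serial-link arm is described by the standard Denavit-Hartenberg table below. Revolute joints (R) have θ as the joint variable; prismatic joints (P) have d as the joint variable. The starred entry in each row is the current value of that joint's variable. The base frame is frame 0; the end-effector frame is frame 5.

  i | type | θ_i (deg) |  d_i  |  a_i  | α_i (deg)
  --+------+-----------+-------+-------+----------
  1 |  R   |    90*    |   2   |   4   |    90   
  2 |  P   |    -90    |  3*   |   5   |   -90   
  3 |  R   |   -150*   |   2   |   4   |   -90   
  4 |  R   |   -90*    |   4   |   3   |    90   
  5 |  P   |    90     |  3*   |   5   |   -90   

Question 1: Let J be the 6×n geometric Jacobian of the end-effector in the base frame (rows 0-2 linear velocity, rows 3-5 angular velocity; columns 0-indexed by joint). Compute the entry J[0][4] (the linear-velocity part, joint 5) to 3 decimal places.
-0.500

prismatic axis z_4 = (-0.5000,0.0000,-0.8660)
J_v[:, 4] = z_4; J_ω[:, 4] = (0,0,0)
entry J[0][4] = -0.5000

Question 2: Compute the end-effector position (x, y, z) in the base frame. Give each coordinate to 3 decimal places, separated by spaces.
after link 1: o_1 = (0.0000, 4.0000, 2.0000)
after link 2: o_2 = (3.0000, 4.0000, -3.0000)
after link 3: o_3 = (5.0000, 6.0000, 0.4641)
after link 4: o_4 = (8.4641, 9.0000, -1.5359)
after link 5: o_5 = (11.2942, 9.0000, -6.6340)

11.294 9.000 -6.634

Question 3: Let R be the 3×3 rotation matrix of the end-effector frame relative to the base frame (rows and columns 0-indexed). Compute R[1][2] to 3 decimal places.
-1.000

End-effector z-axis (col 2 of R) = (-0.0000,-1.0000,-0.0000)
R[1][2] = -1.0000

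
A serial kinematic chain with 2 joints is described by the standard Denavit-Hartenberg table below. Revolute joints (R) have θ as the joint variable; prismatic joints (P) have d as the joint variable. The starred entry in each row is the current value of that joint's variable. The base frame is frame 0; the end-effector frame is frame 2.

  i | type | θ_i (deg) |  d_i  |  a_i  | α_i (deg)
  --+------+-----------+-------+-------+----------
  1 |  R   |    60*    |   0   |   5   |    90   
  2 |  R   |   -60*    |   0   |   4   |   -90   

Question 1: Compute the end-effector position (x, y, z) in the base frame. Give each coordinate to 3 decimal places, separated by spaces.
after link 1: o_1 = (2.5000, 4.3301, 0.0000)
after link 2: o_2 = (3.5000, 6.0622, -3.4641)

3.500 6.062 -3.464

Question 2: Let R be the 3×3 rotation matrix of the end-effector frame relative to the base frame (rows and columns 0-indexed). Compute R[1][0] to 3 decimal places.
0.433

End-effector x-axis (col 0 of R) = (0.2500,0.4330,-0.8660)
R[1][0] = 0.4330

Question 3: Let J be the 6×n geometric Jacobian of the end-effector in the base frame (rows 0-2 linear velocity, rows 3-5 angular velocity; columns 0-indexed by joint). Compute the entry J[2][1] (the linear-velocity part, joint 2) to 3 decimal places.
axis z_1 = (0.8660,-0.5000,0.0000); lever o_n−o_1 = (1.0000,1.7321,-3.4641)
cross product → J_v[:, 1] = (1.7321,3.0000,2.0000)
J_ω[:, 1] = z_1
entry J[2][1] = 2.0000

2.000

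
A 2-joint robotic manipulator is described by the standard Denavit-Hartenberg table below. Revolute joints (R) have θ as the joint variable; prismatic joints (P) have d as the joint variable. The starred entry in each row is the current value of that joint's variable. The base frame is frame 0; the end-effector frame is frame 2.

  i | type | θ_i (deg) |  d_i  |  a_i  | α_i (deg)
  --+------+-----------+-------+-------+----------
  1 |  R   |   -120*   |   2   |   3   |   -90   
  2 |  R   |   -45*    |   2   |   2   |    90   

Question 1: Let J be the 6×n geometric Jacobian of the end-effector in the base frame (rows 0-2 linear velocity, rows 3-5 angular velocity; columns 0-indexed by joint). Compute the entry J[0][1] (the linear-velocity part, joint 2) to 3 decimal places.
-0.707

axis z_1 = (0.8660,-0.5000,0.0000); lever o_n−o_1 = (1.0249,-2.2247,1.4142)
cross product → J_v[:, 1] = (-0.7071,-1.2247,-1.4142)
J_ω[:, 1] = z_1
entry J[0][1] = -0.7071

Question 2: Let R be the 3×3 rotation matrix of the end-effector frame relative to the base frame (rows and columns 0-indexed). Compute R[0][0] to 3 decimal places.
End-effector x-axis (col 0 of R) = (-0.3536,-0.6124,0.7071)
R[0][0] = -0.3536

-0.354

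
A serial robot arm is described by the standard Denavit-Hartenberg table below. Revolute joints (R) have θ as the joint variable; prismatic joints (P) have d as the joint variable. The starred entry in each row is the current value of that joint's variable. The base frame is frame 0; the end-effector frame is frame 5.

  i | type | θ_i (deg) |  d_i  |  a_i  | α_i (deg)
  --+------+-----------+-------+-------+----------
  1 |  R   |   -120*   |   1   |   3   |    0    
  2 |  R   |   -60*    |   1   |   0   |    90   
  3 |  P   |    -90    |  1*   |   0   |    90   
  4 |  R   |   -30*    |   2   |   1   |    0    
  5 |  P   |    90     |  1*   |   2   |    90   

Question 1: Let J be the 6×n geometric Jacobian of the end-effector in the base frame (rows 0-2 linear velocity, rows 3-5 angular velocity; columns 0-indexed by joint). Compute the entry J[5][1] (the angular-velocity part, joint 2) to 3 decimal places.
axis z_1 = (0.0000,0.0000,1.0000); lever o_n−o_1 = (3.0000,2.2321,-0.8660)
cross product → J_v[:, 1] = (-2.2321,3.0000,0.0000)
J_ω[:, 1] = z_1
entry J[5][1] = 1.0000

1.000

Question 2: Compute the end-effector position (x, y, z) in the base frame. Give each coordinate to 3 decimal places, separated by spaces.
after link 1: o_1 = (-1.5000, -2.5981, 1.0000)
after link 2: o_2 = (-1.5000, -2.5981, 2.0000)
after link 3: o_3 = (-1.5000, -1.5981, 2.0000)
after link 4: o_4 = (0.5000, -2.0981, 1.1340)
after link 5: o_5 = (1.5000, -0.3660, 0.1340)

1.500 -0.366 0.134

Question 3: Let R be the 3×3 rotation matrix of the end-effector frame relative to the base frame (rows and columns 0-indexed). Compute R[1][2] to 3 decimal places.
-0.500

End-effector z-axis (col 2 of R) = (0.0000,-0.5000,-0.8660)
R[1][2] = -0.5000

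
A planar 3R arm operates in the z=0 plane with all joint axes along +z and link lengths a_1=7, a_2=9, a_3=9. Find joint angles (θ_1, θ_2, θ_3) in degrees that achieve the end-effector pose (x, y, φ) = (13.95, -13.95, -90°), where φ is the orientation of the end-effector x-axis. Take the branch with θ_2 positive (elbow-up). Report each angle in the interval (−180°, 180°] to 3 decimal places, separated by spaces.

wrist centre = target − a_3·(cos φ, sin φ) = (13.9500, -4.9500)
cos θ_2 = (219.1050−7²−9²)/(2·7·9) = 0.7072; θ_2 = 44.9939° (elbow-up)
β = atan2(-4.9500,13.9500) = -19.5367°; ψ = atan2(6.3633,13.3646) = 25.4604°
θ_1 = β − ψ = -44.9971°
θ_3 = φ − θ_1 − θ_2 = -89.9968° (wrapped to (-180°,180°])

-44.997 44.994 -89.997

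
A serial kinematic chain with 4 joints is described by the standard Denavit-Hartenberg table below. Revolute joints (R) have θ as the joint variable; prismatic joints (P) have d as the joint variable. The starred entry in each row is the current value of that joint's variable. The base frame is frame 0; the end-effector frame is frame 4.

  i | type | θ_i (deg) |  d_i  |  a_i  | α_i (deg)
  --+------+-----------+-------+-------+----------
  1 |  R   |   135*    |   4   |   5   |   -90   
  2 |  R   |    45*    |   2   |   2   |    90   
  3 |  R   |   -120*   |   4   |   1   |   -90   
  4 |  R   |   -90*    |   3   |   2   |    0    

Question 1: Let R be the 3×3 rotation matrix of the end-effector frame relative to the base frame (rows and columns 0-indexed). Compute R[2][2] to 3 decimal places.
-0.612

End-effector z-axis (col 2 of R) = (-0.0795,0.7866,-0.6124)
R[2][2] = -0.6124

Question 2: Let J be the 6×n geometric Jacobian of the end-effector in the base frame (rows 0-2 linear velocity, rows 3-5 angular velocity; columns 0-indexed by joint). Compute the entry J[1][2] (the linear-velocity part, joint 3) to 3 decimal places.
-0.301

axis z_2 = (-0.5000,0.5000,0.7071); lever o_n−o_2 = (-2.3760,5.7221,2.7591)
cross product → J_v[:, 2] = (-2.6666,-0.3006,-1.6730)
J_ω[:, 2] = z_2
entry J[1][2] = -0.3006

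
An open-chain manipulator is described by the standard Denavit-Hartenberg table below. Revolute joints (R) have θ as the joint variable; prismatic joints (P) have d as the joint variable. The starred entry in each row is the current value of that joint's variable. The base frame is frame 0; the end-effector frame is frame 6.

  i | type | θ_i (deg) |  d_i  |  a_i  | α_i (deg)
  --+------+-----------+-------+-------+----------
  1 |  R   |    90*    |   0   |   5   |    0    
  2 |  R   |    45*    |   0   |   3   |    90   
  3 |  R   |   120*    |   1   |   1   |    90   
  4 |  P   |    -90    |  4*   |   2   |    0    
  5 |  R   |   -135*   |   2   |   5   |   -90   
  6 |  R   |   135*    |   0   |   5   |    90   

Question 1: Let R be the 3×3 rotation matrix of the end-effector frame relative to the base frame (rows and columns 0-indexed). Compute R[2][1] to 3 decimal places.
End-effector y-axis (col 1 of R) = (-0.7500,-0.2500,-0.6124)
R[2][1] = -0.6124

-0.612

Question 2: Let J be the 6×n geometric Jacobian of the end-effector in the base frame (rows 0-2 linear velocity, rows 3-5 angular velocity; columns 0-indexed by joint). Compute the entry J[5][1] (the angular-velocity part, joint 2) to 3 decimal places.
1.000

axis z_1 = (0.0000,0.0000,1.0000); lever o_n−o_1 = (-3.6179,3.6682,1.2015)
cross product → J_v[:, 1] = (-3.6682,-3.6179,0.0000)
J_ω[:, 1] = z_1
entry J[5][1] = 1.0000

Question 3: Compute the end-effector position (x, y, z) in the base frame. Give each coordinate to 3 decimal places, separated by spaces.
-3.618 8.668 1.201

after link 1: o_1 = (0.0000, 5.0000, 0.0000)
after link 2: o_2 = (-2.1213, 7.1213, 0.0000)
after link 3: o_3 = (-1.0607, 7.4749, 0.8660)
after link 4: o_4 = (-4.9244, 8.5101, 2.8660)
after link 5: o_5 = (-4.8991, 13.4849, 0.8042)
after link 6: o_6 = (-3.6179, 8.6682, 1.2015)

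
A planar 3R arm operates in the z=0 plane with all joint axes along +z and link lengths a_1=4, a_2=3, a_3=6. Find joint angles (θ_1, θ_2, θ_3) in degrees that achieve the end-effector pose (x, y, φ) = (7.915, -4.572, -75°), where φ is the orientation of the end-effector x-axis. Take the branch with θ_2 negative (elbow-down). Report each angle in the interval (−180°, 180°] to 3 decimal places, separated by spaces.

29.996 -44.991 -60.005

wrist centre = target − a_3·(cos φ, sin φ) = (6.3621, 1.2236)
cos θ_2 = (41.9732−4²−3²)/(2·4·3) = 0.7072; θ_2 = -44.9910° (elbow-down)
β = atan2(1.2236,6.3621) = 10.8862°; ψ = atan2(-2.1210,6.1217) = -19.1098°
θ_1 = β − ψ = 29.9960°
θ_3 = φ − θ_1 − θ_2 = -60.0050° (wrapped to (-180°,180°])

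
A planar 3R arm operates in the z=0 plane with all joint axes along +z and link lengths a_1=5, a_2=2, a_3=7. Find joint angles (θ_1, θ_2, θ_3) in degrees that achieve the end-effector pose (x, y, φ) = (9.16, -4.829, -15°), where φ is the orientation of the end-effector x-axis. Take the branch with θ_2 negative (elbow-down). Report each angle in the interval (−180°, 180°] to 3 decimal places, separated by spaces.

-29.995 -135.004 149.999

wrist centre = target − a_3·(cos φ, sin φ) = (2.3985, -3.0173)
cos θ_2 = (14.8568−5²−2²)/(2·5·2) = -0.7072; θ_2 = -135.0043° (elbow-down)
β = atan2(-3.0173,2.3985) = -51.5177°; ψ = atan2(-1.4141,3.5857) = -21.5231°
θ_1 = β − ψ = -29.9946°
θ_3 = φ − θ_1 − θ_2 = 149.9990° (wrapped to (-180°,180°])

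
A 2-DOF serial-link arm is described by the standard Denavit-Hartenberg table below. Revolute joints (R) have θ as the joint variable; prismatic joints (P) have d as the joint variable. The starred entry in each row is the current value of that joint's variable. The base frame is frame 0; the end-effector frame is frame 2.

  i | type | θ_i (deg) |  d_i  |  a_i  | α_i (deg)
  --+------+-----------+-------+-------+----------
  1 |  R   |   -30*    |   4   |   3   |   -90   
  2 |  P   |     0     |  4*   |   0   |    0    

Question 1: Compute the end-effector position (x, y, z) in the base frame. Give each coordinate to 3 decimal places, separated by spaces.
4.598 1.964 4.000

after link 1: o_1 = (2.5981, -1.5000, 4.0000)
after link 2: o_2 = (4.5981, 1.9641, 4.0000)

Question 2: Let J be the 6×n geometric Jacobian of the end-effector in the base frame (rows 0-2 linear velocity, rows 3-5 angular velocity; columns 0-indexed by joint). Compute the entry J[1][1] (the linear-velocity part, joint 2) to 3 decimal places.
prismatic axis z_1 = (0.5000,0.8660,0.0000)
J_v[:, 1] = z_1; J_ω[:, 1] = (0,0,0)
entry J[1][1] = 0.8660

0.866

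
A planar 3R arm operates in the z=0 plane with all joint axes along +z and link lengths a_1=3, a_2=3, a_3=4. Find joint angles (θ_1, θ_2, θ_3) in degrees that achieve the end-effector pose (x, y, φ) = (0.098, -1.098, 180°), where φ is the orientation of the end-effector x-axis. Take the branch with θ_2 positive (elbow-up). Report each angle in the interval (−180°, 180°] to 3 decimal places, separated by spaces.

-60.001 90.003 149.998

wrist centre = target − a_3·(cos φ, sin φ) = (4.0980, -1.0980)
cos θ_2 = (17.9992−3²−3²)/(2·3·3) = -0.0000; θ_2 = 90.0025° (elbow-up)
β = atan2(-1.0980,4.0980) = -14.9993°; ψ = atan2(3.0000,2.9999) = 45.0013°
θ_1 = β − ψ = -60.0005°
θ_3 = φ − θ_1 − θ_2 = 149.9980° (wrapped to (-180°,180°])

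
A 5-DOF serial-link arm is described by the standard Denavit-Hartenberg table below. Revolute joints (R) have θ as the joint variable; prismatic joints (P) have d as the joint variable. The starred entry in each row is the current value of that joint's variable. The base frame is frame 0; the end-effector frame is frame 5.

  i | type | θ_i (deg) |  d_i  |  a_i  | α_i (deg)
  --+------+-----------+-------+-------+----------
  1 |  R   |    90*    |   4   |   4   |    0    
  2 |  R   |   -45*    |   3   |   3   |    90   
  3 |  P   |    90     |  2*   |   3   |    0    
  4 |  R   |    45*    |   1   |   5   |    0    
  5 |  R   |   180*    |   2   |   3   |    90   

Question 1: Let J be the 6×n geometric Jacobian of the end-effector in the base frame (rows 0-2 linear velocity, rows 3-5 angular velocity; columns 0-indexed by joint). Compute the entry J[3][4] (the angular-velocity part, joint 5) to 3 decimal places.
axis z_4 = (0.7071,-0.7071,0.0000); lever o_n−o_4 = (2.9142,0.0858,-2.1213)
cross product → J_v[:, 4] = (1.5000,1.5000,2.1213)
J_ω[:, 4] = z_4
entry J[3][4] = 0.7071

0.707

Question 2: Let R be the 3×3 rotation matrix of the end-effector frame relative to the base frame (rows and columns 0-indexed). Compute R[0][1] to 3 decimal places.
End-effector y-axis (col 1 of R) = (0.7071,-0.7071,0.0000)
R[0][1] = 0.7071

0.707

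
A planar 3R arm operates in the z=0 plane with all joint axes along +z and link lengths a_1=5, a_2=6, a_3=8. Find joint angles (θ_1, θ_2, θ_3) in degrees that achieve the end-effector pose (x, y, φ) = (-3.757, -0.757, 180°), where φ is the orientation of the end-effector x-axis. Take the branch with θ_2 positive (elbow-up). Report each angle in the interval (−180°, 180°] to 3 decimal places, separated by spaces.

-89.992 134.997 134.995

wrist centre = target − a_3·(cos φ, sin φ) = (4.2430, -0.7570)
cos θ_2 = (18.5761−5²−6²)/(2·5·6) = -0.7071; θ_2 = 134.9966° (elbow-up)
β = atan2(-0.7570,4.2430) = -10.1158°; ψ = atan2(4.2429,0.7576) = 79.8760°
θ_1 = β − ψ = -89.9918°
θ_3 = φ − θ_1 − θ_2 = 134.9951° (wrapped to (-180°,180°])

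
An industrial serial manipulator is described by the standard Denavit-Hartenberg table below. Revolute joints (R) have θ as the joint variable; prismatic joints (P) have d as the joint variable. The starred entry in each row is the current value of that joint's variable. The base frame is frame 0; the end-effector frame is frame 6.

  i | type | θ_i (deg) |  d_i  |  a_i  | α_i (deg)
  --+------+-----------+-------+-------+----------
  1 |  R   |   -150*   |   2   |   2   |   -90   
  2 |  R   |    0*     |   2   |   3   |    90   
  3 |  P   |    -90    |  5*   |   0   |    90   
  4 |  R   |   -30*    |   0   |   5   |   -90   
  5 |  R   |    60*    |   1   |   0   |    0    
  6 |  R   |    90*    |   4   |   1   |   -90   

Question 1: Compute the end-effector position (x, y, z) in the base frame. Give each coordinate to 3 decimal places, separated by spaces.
-6.803 0.783 9.263

after link 1: o_1 = (-1.7321, -1.0000, 2.0000)
after link 2: o_2 = (-3.3301, -4.2321, 2.0000)
after link 3: o_3 = (-3.3301, -4.2321, 7.0000)
after link 4: o_4 = (-5.4952, -0.4821, 4.5000)
after link 5: o_5 = (-5.7452, -0.0490, 5.3660)
after link 6: o_6 = (-6.8032, 0.7835, 9.2631)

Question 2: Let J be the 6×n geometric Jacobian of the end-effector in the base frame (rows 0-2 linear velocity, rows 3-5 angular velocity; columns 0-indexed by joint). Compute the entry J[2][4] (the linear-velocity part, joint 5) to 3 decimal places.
0.250

axis z_4 = (-0.2500,0.4330,0.8660); lever o_n−o_4 = (-1.3080,1.2655,4.7631)
cross product → J_v[:, 4] = (0.9665,0.0580,0.2500)
J_ω[:, 4] = z_4
entry J[2][4] = 0.2500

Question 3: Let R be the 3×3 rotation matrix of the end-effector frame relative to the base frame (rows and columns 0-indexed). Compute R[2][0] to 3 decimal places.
0.433

End-effector x-axis (col 0 of R) = (-0.0580,-0.8995,0.4330)
R[2][0] = 0.4330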